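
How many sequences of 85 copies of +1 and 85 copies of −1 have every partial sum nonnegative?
C_85 = 1063353702922273835973036658043476458723103404520

These ballot sequences are counted by the Catalan number C_n = (1/(n + 1)) · C(2n, n). For n = 85: C_85 = (1/86) · C(170, 85) = 91448418451315549893681152591738975450186892788720/86 = 1063353702922273835973036658043476458723103404520.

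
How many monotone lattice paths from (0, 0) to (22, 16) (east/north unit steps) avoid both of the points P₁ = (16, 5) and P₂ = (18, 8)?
Number of paths = 21315536631

Inclusion–exclusion. Total paths: C(38, 22) = 22239974430. Through P₁: C(21, 16)·C(17, 6) = 251839224. Through P₂: C(26, 18)·C(12, 4) = 773326125. Since P₁ is strictly southwest of P₂, a monotone path through both must visit P₁ then P₂; paths through both = C(21, 16)·C(5, 2)·C(12, 4) = 100727550. Avoid both = 22239974430 − 251839224 − 773326125 + 100727550 = 21315536631.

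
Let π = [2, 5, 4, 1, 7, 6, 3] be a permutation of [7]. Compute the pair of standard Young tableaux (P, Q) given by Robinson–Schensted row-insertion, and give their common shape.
P = [1, 3, 6] / [2, 4] / [5, 7];  Q = [1, 2, 5] / [3, 6] / [4, 7];  common shape = (3, 2, 2)

Row-insert the values π_1, π_2, … into P one at a time, bumping the leftmost entry strictly greater than the inserted value down to the next row. The recording tableau Q records, in position (i, j), the step at which that cell was added to P.
  Insert 2 (step 1): P = [2];  Q = [1]
  Insert 5 (step 2): P = [2, 5];  Q = [1, 2]
  Insert 4 (step 3): P = [2, 4] / [5];  Q = [1, 2] / [3]
  Insert 1 (step 4): P = [1, 4] / [2] / [5];  Q = [1, 2] / [3] / [4]
  Insert 7 (step 5): P = [1, 4, 7] / [2] / [5];  Q = [1, 2, 5] / [3] / [4]
  Insert 6 (step 6): P = [1, 4, 6] / [2, 7] / [5];  Q = [1, 2, 5] / [3, 6] / [4]
  Insert 3 (step 7): P = [1, 3, 6] / [2, 4] / [5, 7];  Q = [1, 2, 5] / [3, 6] / [4, 7]
Final shape: (3, 2, 2).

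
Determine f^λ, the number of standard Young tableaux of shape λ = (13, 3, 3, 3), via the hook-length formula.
# SYT of shape (13, 3, 3, 3) = 10669659

Hook-length formula: f^λ = n! / Π hook(c), product over all cells c of the Young diagram. For λ = (13, 3, 3, 3), n = 22 boxes. Hook lengths by row (left-to-right, top-to-bottom): [16, 15, 14, 10, 9, 8, 7, 6, 5, 4, 3, 2, 1]; [5, 4, 3]; [4, 3, 2]; [3, 2, 1]. Product of hooks = 105345515520000. So f^λ = 22! / 105345515520000 = 1124000727777607680000 / 105345515520000 = 10669659.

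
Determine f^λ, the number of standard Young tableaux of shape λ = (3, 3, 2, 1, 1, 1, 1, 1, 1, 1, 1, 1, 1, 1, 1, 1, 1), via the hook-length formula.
# SYT of shape (3, 3, 2, 1, 1, 1, 1, 1, 1, 1, 1, 1, 1, 1, 1, 1, 1) = 98175

Hook-length formula: f^λ = n! / Π hook(c), product over all cells c of the Young diagram. For λ = (3, 3, 2, 1, 1, 1, 1, 1, 1, 1, 1, 1, 1, 1, 1, 1, 1), n = 22 boxes. Hook lengths by row (left-to-right, top-to-bottom): [19, 4, 2]; [18, 3, 1]; [16, 1]; [14]; [13]; [12]; [11]; [10]; [9]; [8]; [7]; [6]; [5]; [4]; [3]; [2]; [1]. Product of hooks = 11448950626713600. So f^λ = 22! / 11448950626713600 = 1124000727777607680000 / 11448950626713600 = 98175.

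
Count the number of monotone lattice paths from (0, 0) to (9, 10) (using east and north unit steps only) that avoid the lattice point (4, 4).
Number of paths = 60038

Total paths from (0, 0) to (9, 10): C(19, 9) = 92378. Paths through (4, 4): (paths (0, 0) → (4, 4)) × (paths (4, 4) → (9, 10)) = C(8, 4) · C(11, 5) = 70 · 462 = 32340. Avoidance count = 92378 − 32340 = 60038.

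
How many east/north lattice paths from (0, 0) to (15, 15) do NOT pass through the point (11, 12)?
Number of paths = 107794790

Total paths from (0, 0) to (15, 15): C(30, 15) = 155117520. Paths through (11, 12): (paths (0, 0) → (11, 12)) × (paths (11, 12) → (15, 15)) = C(23, 11) · C(7, 4) = 1352078 · 35 = 47322730. Avoidance count = 155117520 − 47322730 = 107794790.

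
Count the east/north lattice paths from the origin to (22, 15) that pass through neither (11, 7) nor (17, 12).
Number of paths = 4876056360

Inclusion–exclusion. Total paths: C(37, 22) = 9364199760. Through P₁: C(18, 11)·C(19, 11) = 2405321568. Through P₂: C(29, 17)·C(8, 5) = 2906172360. Since P₁ is strictly southwest of P₂, a monotone path through both must visit P₁ then P₂; paths through both = C(18, 11)·C(11, 6)·C(8, 5) = 823350528. Avoid both = 9364199760 − 2405321568 − 2906172360 + 823350528 = 4876056360.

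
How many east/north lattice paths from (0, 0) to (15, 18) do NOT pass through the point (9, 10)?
Number of paths = 759747186

Total paths from (0, 0) to (15, 18): C(33, 15) = 1037158320. Paths through (9, 10): (paths (0, 0) → (9, 10)) × (paths (9, 10) → (15, 18)) = C(19, 9) · C(14, 6) = 92378 · 3003 = 277411134. Avoidance count = 1037158320 − 277411134 = 759747186.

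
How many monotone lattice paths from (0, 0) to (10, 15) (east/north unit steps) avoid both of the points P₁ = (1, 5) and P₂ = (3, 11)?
Number of paths = 2649812

Inclusion–exclusion. Total paths: C(25, 10) = 3268760. Through P₁: C(6, 1)·C(19, 9) = 554268. Through P₂: C(14, 3)·C(11, 7) = 120120. Since P₁ is strictly southwest of P₂, a monotone path through both must visit P₁ then P₂; paths through both = C(6, 1)·C(8, 2)·C(11, 7) = 55440. Avoid both = 3268760 − 554268 − 120120 + 55440 = 2649812.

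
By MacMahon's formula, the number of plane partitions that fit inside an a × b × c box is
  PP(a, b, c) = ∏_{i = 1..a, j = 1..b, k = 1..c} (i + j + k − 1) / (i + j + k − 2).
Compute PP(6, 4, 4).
PP(6, 4, 4) = 9343620

Evaluate the triple product over i = 1..6, j = 1..4, k = 1..4. The factors are (2/1) · (3/2) · (4/3) · (5/4) · (3/2) · (4/3) · (5/4) · (6/5) · … (96 factors total). The numerators and denominators telescope so the product is an integer; carrying out the multiplication exactly gives PP(6, 4, 4) = 9343620.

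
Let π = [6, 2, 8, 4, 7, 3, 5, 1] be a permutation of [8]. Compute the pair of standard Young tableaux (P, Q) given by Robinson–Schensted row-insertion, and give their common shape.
P = [1, 3, 5] / [2, 7] / [4, 8] / [6];  Q = [1, 3, 5] / [2, 4] / [6, 7] / [8];  common shape = (3, 2, 2, 1)

Row-insert the values π_1, π_2, … into P one at a time, bumping the leftmost entry strictly greater than the inserted value down to the next row. The recording tableau Q records, in position (i, j), the step at which that cell was added to P.
  Insert 6 (step 1): P = [6];  Q = [1]
  Insert 2 (step 2): P = [2] / [6];  Q = [1] / [2]
  Insert 8 (step 3): P = [2, 8] / [6];  Q = [1, 3] / [2]
  Insert 4 (step 4): P = [2, 4] / [6, 8];  Q = [1, 3] / [2, 4]
  Insert 7 (step 5): P = [2, 4, 7] / [6, 8];  Q = [1, 3, 5] / [2, 4]
  Insert 3 (step 6): P = [2, 3, 7] / [4, 8] / [6];  Q = [1, 3, 5] / [2, 4] / [6]
  Insert 5 (step 7): P = [2, 3, 5] / [4, 7] / [6, 8];  Q = [1, 3, 5] / [2, 4] / [6, 7]
  Insert 1 (step 8): P = [1, 3, 5] / [2, 7] / [4, 8] / [6];  Q = [1, 3, 5] / [2, 4] / [6, 7] / [8]
Final shape: (3, 2, 2, 1).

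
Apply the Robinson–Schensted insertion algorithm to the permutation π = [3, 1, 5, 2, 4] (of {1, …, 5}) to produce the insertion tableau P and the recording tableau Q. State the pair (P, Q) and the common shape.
P = [1, 2, 4] / [3, 5];  Q = [1, 3, 5] / [2, 4];  common shape = (3, 2)

Row-insert the values π_1, π_2, … into P one at a time, bumping the leftmost entry strictly greater than the inserted value down to the next row. The recording tableau Q records, in position (i, j), the step at which that cell was added to P.
  Insert 3 (step 1): P = [3];  Q = [1]
  Insert 1 (step 2): P = [1] / [3];  Q = [1] / [2]
  Insert 5 (step 3): P = [1, 5] / [3];  Q = [1, 3] / [2]
  Insert 2 (step 4): P = [1, 2] / [3, 5];  Q = [1, 3] / [2, 4]
  Insert 4 (step 5): P = [1, 2, 4] / [3, 5];  Q = [1, 3, 5] / [2, 4]
Final shape: (3, 2).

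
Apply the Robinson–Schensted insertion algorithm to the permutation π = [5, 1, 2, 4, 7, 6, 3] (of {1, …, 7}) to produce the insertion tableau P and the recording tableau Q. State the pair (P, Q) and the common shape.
P = [1, 2, 3, 6] / [4, 7] / [5];  Q = [1, 3, 4, 5] / [2, 6] / [7];  common shape = (4, 2, 1)

Row-insert the values π_1, π_2, … into P one at a time, bumping the leftmost entry strictly greater than the inserted value down to the next row. The recording tableau Q records, in position (i, j), the step at which that cell was added to P.
  Insert 5 (step 1): P = [5];  Q = [1]
  Insert 1 (step 2): P = [1] / [5];  Q = [1] / [2]
  Insert 2 (step 3): P = [1, 2] / [5];  Q = [1, 3] / [2]
  Insert 4 (step 4): P = [1, 2, 4] / [5];  Q = [1, 3, 4] / [2]
  Insert 7 (step 5): P = [1, 2, 4, 7] / [5];  Q = [1, 3, 4, 5] / [2]
  Insert 6 (step 6): P = [1, 2, 4, 6] / [5, 7];  Q = [1, 3, 4, 5] / [2, 6]
  Insert 3 (step 7): P = [1, 2, 3, 6] / [4, 7] / [5];  Q = [1, 3, 4, 5] / [2, 6] / [7]
Final shape: (4, 2, 1).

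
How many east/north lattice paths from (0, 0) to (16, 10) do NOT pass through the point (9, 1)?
Number of paths = 5197335

Total paths from (0, 0) to (16, 10): C(26, 16) = 5311735. Paths through (9, 1): (paths (0, 0) → (9, 1)) × (paths (9, 1) → (16, 10)) = C(10, 9) · C(16, 7) = 10 · 11440 = 114400. Avoidance count = 5311735 − 114400 = 5197335.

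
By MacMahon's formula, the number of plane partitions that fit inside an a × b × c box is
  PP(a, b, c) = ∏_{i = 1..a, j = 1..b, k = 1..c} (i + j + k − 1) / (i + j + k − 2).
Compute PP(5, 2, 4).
PP(5, 2, 4) = 5292

Evaluate the triple product over i = 1..5, j = 1..2, k = 1..4. The factors are (2/1) · (3/2) · (4/3) · (5/4) · (3/2) · (4/3) · (5/4) · (6/5) · … (40 factors total). The numerators and denominators telescope so the product is an integer; carrying out the multiplication exactly gives PP(5, 2, 4) = 5292.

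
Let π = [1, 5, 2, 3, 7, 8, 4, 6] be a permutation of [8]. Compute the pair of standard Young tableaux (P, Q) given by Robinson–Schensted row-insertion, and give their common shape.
P = [1, 2, 3, 4, 6] / [5, 7, 8];  Q = [1, 2, 4, 5, 6] / [3, 7, 8];  common shape = (5, 3)

Row-insert the values π_1, π_2, … into P one at a time, bumping the leftmost entry strictly greater than the inserted value down to the next row. The recording tableau Q records, in position (i, j), the step at which that cell was added to P.
  Insert 1 (step 1): P = [1];  Q = [1]
  Insert 5 (step 2): P = [1, 5];  Q = [1, 2]
  Insert 2 (step 3): P = [1, 2] / [5];  Q = [1, 2] / [3]
  Insert 3 (step 4): P = [1, 2, 3] / [5];  Q = [1, 2, 4] / [3]
  Insert 7 (step 5): P = [1, 2, 3, 7] / [5];  Q = [1, 2, 4, 5] / [3]
  Insert 8 (step 6): P = [1, 2, 3, 7, 8] / [5];  Q = [1, 2, 4, 5, 6] / [3]
  Insert 4 (step 7): P = [1, 2, 3, 4, 8] / [5, 7];  Q = [1, 2, 4, 5, 6] / [3, 7]
  Insert 6 (step 8): P = [1, 2, 3, 4, 6] / [5, 7, 8];  Q = [1, 2, 4, 5, 6] / [3, 7, 8]
Final shape: (5, 3).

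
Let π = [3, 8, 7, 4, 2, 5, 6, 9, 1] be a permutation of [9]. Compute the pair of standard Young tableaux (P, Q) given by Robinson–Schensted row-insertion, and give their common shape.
P = [1, 4, 5, 6, 9] / [2] / [3] / [7] / [8];  Q = [1, 2, 6, 7, 8] / [3] / [4] / [5] / [9];  common shape = (5, 1, 1, 1, 1)

Row-insert the values π_1, π_2, … into P one at a time, bumping the leftmost entry strictly greater than the inserted value down to the next row. The recording tableau Q records, in position (i, j), the step at which that cell was added to P.
  Insert 3 (step 1): P = [3];  Q = [1]
  Insert 8 (step 2): P = [3, 8];  Q = [1, 2]
  Insert 7 (step 3): P = [3, 7] / [8];  Q = [1, 2] / [3]
  Insert 4 (step 4): P = [3, 4] / [7] / [8];  Q = [1, 2] / [3] / [4]
  Insert 2 (step 5): P = [2, 4] / [3] / [7] / [8];  Q = [1, 2] / [3] / [4] / [5]
  Insert 5 (step 6): P = [2, 4, 5] / [3] / [7] / [8];  Q = [1, 2, 6] / [3] / [4] / [5]
  Insert 6 (step 7): P = [2, 4, 5, 6] / [3] / [7] / [8];  Q = [1, 2, 6, 7] / [3] / [4] / [5]
  Insert 9 (step 8): P = [2, 4, 5, 6, 9] / [3] / [7] / [8];  Q = [1, 2, 6, 7, 8] / [3] / [4] / [5]
  Insert 1 (step 9): P = [1, 4, 5, 6, 9] / [2] / [3] / [7] / [8];  Q = [1, 2, 6, 7, 8] / [3] / [4] / [5] / [9]
Final shape: (5, 1, 1, 1, 1).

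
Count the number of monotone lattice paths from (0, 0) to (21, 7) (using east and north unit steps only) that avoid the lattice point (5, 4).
Number of paths = 1061946

Total paths from (0, 0) to (21, 7): C(28, 21) = 1184040. Paths through (5, 4): (paths (0, 0) → (5, 4)) × (paths (5, 4) → (21, 7)) = C(9, 5) · C(19, 16) = 126 · 969 = 122094. Avoidance count = 1184040 − 122094 = 1061946.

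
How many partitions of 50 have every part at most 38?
p(50, parts ≤ 38) = 204031

Use the recurrence p(n, m) = p(n, m−1) + p(n−m, m): either the largest part is < m (count p(n, m−1)) or the largest part is exactly m (remove one copy of m, count p(n−m, m)). With p(0, ·) = 1 this gives p(50, parts ≤ 38) = 204031. (By conjugating Young diagrams, this also counts partitions of 50 into at most 38 parts.)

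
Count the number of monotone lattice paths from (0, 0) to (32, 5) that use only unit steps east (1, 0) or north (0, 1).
Number of paths = 435897

A monotone lattice path from (0, 0) to (32, 5) consists of 32 east steps and 5 north steps in some order, so it is determined by which 32 of the 37 steps are east. The count is C(37, 32) = 435897.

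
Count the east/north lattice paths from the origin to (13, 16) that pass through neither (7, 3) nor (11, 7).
Number of paths = 63319755

Inclusion–exclusion. Total paths: C(29, 13) = 67863915. Through P₁: C(10, 7)·C(19, 6) = 3255840. Through P₂: C(18, 11)·C(11, 2) = 1750320. Since P₁ is strictly southwest of P₂, a monotone path through both must visit P₁ then P₂; paths through both = C(10, 7)·C(8, 4)·C(11, 2) = 462000. Avoid both = 67863915 − 3255840 − 1750320 + 462000 = 63319755.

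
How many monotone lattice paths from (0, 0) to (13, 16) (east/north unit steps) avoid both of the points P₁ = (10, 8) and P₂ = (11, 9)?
Number of paths = 57747861

Inclusion–exclusion. Total paths: C(29, 13) = 67863915. Through P₁: C(18, 10)·C(11, 3) = 7220070. Through P₂: C(20, 11)·C(9, 2) = 6046560. Since P₁ is strictly southwest of P₂, a monotone path through both must visit P₁ then P₂; paths through both = C(18, 10)·C(2, 1)·C(9, 2) = 3150576. Avoid both = 67863915 − 7220070 − 6046560 + 3150576 = 57747861.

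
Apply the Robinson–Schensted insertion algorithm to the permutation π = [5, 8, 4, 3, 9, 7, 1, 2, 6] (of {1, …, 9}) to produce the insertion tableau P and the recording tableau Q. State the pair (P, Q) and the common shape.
P = [1, 2, 6] / [3, 7, 9] / [4, 8] / [5];  Q = [1, 2, 5] / [3, 6, 9] / [4, 8] / [7];  common shape = (3, 3, 2, 1)

Row-insert the values π_1, π_2, … into P one at a time, bumping the leftmost entry strictly greater than the inserted value down to the next row. The recording tableau Q records, in position (i, j), the step at which that cell was added to P.
  Insert 5 (step 1): P = [5];  Q = [1]
  Insert 8 (step 2): P = [5, 8];  Q = [1, 2]
  Insert 4 (step 3): P = [4, 8] / [5];  Q = [1, 2] / [3]
  Insert 3 (step 4): P = [3, 8] / [4] / [5];  Q = [1, 2] / [3] / [4]
  Insert 9 (step 5): P = [3, 8, 9] / [4] / [5];  Q = [1, 2, 5] / [3] / [4]
  Insert 7 (step 6): P = [3, 7, 9] / [4, 8] / [5];  Q = [1, 2, 5] / [3, 6] / [4]
  Insert 1 (step 7): P = [1, 7, 9] / [3, 8] / [4] / [5];  Q = [1, 2, 5] / [3, 6] / [4] / [7]
  Insert 2 (step 8): P = [1, 2, 9] / [3, 7] / [4, 8] / [5];  Q = [1, 2, 5] / [3, 6] / [4, 8] / [7]
  Insert 6 (step 9): P = [1, 2, 6] / [3, 7, 9] / [4, 8] / [5];  Q = [1, 2, 5] / [3, 6, 9] / [4, 8] / [7]
Final shape: (3, 3, 2, 1).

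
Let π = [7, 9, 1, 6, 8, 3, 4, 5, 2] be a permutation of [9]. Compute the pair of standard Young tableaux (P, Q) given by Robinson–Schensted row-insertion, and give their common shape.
P = [1, 2, 4, 5] / [3, 8] / [6, 9] / [7];  Q = [1, 2, 5, 8] / [3, 4] / [6, 7] / [9];  common shape = (4, 2, 2, 1)

Row-insert the values π_1, π_2, … into P one at a time, bumping the leftmost entry strictly greater than the inserted value down to the next row. The recording tableau Q records, in position (i, j), the step at which that cell was added to P.
  Insert 7 (step 1): P = [7];  Q = [1]
  Insert 9 (step 2): P = [7, 9];  Q = [1, 2]
  Insert 1 (step 3): P = [1, 9] / [7];  Q = [1, 2] / [3]
  Insert 6 (step 4): P = [1, 6] / [7, 9];  Q = [1, 2] / [3, 4]
  Insert 8 (step 5): P = [1, 6, 8] / [7, 9];  Q = [1, 2, 5] / [3, 4]
  Insert 3 (step 6): P = [1, 3, 8] / [6, 9] / [7];  Q = [1, 2, 5] / [3, 4] / [6]
  Insert 4 (step 7): P = [1, 3, 4] / [6, 8] / [7, 9];  Q = [1, 2, 5] / [3, 4] / [6, 7]
  Insert 5 (step 8): P = [1, 3, 4, 5] / [6, 8] / [7, 9];  Q = [1, 2, 5, 8] / [3, 4] / [6, 7]
  Insert 2 (step 9): P = [1, 2, 4, 5] / [3, 8] / [6, 9] / [7];  Q = [1, 2, 5, 8] / [3, 4] / [6, 7] / [9]
Final shape: (4, 2, 2, 1).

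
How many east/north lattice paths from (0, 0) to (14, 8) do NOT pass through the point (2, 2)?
Number of paths = 208386

Total paths from (0, 0) to (14, 8): C(22, 14) = 319770. Paths through (2, 2): (paths (0, 0) → (2, 2)) × (paths (2, 2) → (14, 8)) = C(4, 2) · C(18, 12) = 6 · 18564 = 111384. Avoidance count = 319770 − 111384 = 208386.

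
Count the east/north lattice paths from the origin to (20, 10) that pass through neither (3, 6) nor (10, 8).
Number of paths = 26853831

Inclusion–exclusion. Total paths: C(30, 20) = 30045015. Through P₁: C(9, 3)·C(21, 17) = 502740. Through P₂: C(18, 10)·C(12, 10) = 2888028. Since P₁ is strictly southwest of P₂, a monotone path through both must visit P₁ then P₂; paths through both = C(9, 3)·C(9, 7)·C(12, 10) = 199584. Avoid both = 30045015 − 502740 − 2888028 + 199584 = 26853831.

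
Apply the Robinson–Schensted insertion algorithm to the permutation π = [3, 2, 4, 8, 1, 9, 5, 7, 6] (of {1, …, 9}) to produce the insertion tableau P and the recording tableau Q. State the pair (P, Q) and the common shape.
P = [1, 4, 5, 6] / [2, 7, 9] / [3, 8];  Q = [1, 3, 4, 6] / [2, 7, 8] / [5, 9];  common shape = (4, 3, 2)

Row-insert the values π_1, π_2, … into P one at a time, bumping the leftmost entry strictly greater than the inserted value down to the next row. The recording tableau Q records, in position (i, j), the step at which that cell was added to P.
  Insert 3 (step 1): P = [3];  Q = [1]
  Insert 2 (step 2): P = [2] / [3];  Q = [1] / [2]
  Insert 4 (step 3): P = [2, 4] / [3];  Q = [1, 3] / [2]
  Insert 8 (step 4): P = [2, 4, 8] / [3];  Q = [1, 3, 4] / [2]
  Insert 1 (step 5): P = [1, 4, 8] / [2] / [3];  Q = [1, 3, 4] / [2] / [5]
  Insert 9 (step 6): P = [1, 4, 8, 9] / [2] / [3];  Q = [1, 3, 4, 6] / [2] / [5]
  Insert 5 (step 7): P = [1, 4, 5, 9] / [2, 8] / [3];  Q = [1, 3, 4, 6] / [2, 7] / [5]
  Insert 7 (step 8): P = [1, 4, 5, 7] / [2, 8, 9] / [3];  Q = [1, 3, 4, 6] / [2, 7, 8] / [5]
  Insert 6 (step 9): P = [1, 4, 5, 6] / [2, 7, 9] / [3, 8];  Q = [1, 3, 4, 6] / [2, 7, 8] / [5, 9]
Final shape: (4, 3, 2).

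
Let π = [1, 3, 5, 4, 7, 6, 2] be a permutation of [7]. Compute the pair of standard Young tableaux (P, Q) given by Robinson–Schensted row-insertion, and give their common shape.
P = [1, 2, 4, 6] / [3, 7] / [5];  Q = [1, 2, 3, 5] / [4, 6] / [7];  common shape = (4, 2, 1)

Row-insert the values π_1, π_2, … into P one at a time, bumping the leftmost entry strictly greater than the inserted value down to the next row. The recording tableau Q records, in position (i, j), the step at which that cell was added to P.
  Insert 1 (step 1): P = [1];  Q = [1]
  Insert 3 (step 2): P = [1, 3];  Q = [1, 2]
  Insert 5 (step 3): P = [1, 3, 5];  Q = [1, 2, 3]
  Insert 4 (step 4): P = [1, 3, 4] / [5];  Q = [1, 2, 3] / [4]
  Insert 7 (step 5): P = [1, 3, 4, 7] / [5];  Q = [1, 2, 3, 5] / [4]
  Insert 6 (step 6): P = [1, 3, 4, 6] / [5, 7];  Q = [1, 2, 3, 5] / [4, 6]
  Insert 2 (step 7): P = [1, 2, 4, 6] / [3, 7] / [5];  Q = [1, 2, 3, 5] / [4, 6] / [7]
Final shape: (4, 2, 1).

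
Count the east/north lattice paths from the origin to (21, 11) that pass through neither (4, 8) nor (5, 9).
Number of paths = 128305344

Inclusion–exclusion. Total paths: C(32, 21) = 129024480. Through P₁: C(12, 4)·C(20, 17) = 564300. Through P₂: C(14, 5)·C(18, 16) = 306306. Since P₁ is strictly southwest of P₂, a monotone path through both must visit P₁ then P₂; paths through both = C(12, 4)·C(2, 1)·C(18, 16) = 151470. Avoid both = 129024480 − 564300 − 306306 + 151470 = 128305344.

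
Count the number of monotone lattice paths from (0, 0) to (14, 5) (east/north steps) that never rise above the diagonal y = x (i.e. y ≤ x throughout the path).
Number of paths = 7752

By the reflection principle (André's argument), the number of monotone paths to (14, 5) with n ≤ m that never go above y = x is C(19, 14) − C(19, 15) = 11628 − 3876 = 7752.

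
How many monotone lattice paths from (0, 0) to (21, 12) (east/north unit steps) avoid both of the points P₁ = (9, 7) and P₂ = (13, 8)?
Number of paths = 211613050

Inclusion–exclusion. Total paths: C(33, 21) = 354817320. Through P₁: C(16, 9)·C(17, 12) = 70790720. Through P₂: C(21, 13)·C(12, 8) = 100727550. Since P₁ is strictly southwest of P₂, a monotone path through both must visit P₁ then P₂; paths through both = C(16, 9)·C(5, 4)·C(12, 8) = 28314000. Avoid both = 354817320 − 70790720 − 100727550 + 28314000 = 211613050.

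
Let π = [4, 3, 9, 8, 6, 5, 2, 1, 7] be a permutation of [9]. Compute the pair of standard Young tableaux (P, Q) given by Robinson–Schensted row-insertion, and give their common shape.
P = [1, 5, 7] / [2, 6] / [3] / [4] / [8] / [9];  Q = [1, 3, 9] / [2, 4] / [5] / [6] / [7] / [8];  common shape = (3, 2, 1, 1, 1, 1)

Row-insert the values π_1, π_2, … into P one at a time, bumping the leftmost entry strictly greater than the inserted value down to the next row. The recording tableau Q records, in position (i, j), the step at which that cell was added to P.
  Insert 4 (step 1): P = [4];  Q = [1]
  Insert 3 (step 2): P = [3] / [4];  Q = [1] / [2]
  Insert 9 (step 3): P = [3, 9] / [4];  Q = [1, 3] / [2]
  Insert 8 (step 4): P = [3, 8] / [4, 9];  Q = [1, 3] / [2, 4]
  Insert 6 (step 5): P = [3, 6] / [4, 8] / [9];  Q = [1, 3] / [2, 4] / [5]
  Insert 5 (step 6): P = [3, 5] / [4, 6] / [8] / [9];  Q = [1, 3] / [2, 4] / [5] / [6]
  Insert 2 (step 7): P = [2, 5] / [3, 6] / [4] / [8] / [9];  Q = [1, 3] / [2, 4] / [5] / [6] / [7]
  Insert 1 (step 8): P = [1, 5] / [2, 6] / [3] / [4] / [8] / [9];  Q = [1, 3] / [2, 4] / [5] / [6] / [7] / [8]
  Insert 7 (step 9): P = [1, 5, 7] / [2, 6] / [3] / [4] / [8] / [9];  Q = [1, 3, 9] / [2, 4] / [5] / [6] / [7] / [8]
Final shape: (3, 2, 1, 1, 1, 1).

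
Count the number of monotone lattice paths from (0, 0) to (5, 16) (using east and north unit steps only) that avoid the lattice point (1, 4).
Number of paths = 11249

Total paths from (0, 0) to (5, 16): C(21, 5) = 20349. Paths through (1, 4): (paths (0, 0) → (1, 4)) × (paths (1, 4) → (5, 16)) = C(5, 1) · C(16, 4) = 5 · 1820 = 9100. Avoidance count = 20349 − 9100 = 11249.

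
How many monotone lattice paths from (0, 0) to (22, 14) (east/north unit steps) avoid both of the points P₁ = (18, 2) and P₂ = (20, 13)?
Number of paths = 2076496540

Inclusion–exclusion. Total paths: C(36, 22) = 3796297200. Through P₁: C(20, 18)·C(16, 4) = 345800. Through P₂: C(33, 20)·C(3, 2) = 1719499320. Since P₁ is strictly southwest of P₂, a monotone path through both must visit P₁ then P₂; paths through both = C(20, 18)·C(13, 2)·C(3, 2) = 44460. Avoid both = 3796297200 − 345800 − 1719499320 + 44460 = 2076496540.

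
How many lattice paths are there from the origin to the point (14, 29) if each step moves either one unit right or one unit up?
Number of paths = 78378960360

A monotone lattice path from (0, 0) to (14, 29) consists of 14 east steps and 29 north steps in some order, so it is determined by which 14 of the 43 steps are east. The count is C(43, 14) = 78378960360.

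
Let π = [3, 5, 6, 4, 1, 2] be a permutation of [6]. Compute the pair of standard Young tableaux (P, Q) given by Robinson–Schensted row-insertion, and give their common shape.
P = [1, 2, 6] / [3, 4] / [5];  Q = [1, 2, 3] / [4, 6] / [5];  common shape = (3, 2, 1)

Row-insert the values π_1, π_2, … into P one at a time, bumping the leftmost entry strictly greater than the inserted value down to the next row. The recording tableau Q records, in position (i, j), the step at which that cell was added to P.
  Insert 3 (step 1): P = [3];  Q = [1]
  Insert 5 (step 2): P = [3, 5];  Q = [1, 2]
  Insert 6 (step 3): P = [3, 5, 6];  Q = [1, 2, 3]
  Insert 4 (step 4): P = [3, 4, 6] / [5];  Q = [1, 2, 3] / [4]
  Insert 1 (step 5): P = [1, 4, 6] / [3] / [5];  Q = [1, 2, 3] / [4] / [5]
  Insert 2 (step 6): P = [1, 2, 6] / [3, 4] / [5];  Q = [1, 2, 3] / [4, 6] / [5]
Final shape: (3, 2, 1).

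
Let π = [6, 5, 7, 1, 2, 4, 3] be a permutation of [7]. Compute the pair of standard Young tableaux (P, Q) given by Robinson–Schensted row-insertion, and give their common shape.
P = [1, 2, 3] / [4, 7] / [5] / [6];  Q = [1, 3, 6] / [2, 5] / [4] / [7];  common shape = (3, 2, 1, 1)

Row-insert the values π_1, π_2, … into P one at a time, bumping the leftmost entry strictly greater than the inserted value down to the next row. The recording tableau Q records, in position (i, j), the step at which that cell was added to P.
  Insert 6 (step 1): P = [6];  Q = [1]
  Insert 5 (step 2): P = [5] / [6];  Q = [1] / [2]
  Insert 7 (step 3): P = [5, 7] / [6];  Q = [1, 3] / [2]
  Insert 1 (step 4): P = [1, 7] / [5] / [6];  Q = [1, 3] / [2] / [4]
  Insert 2 (step 5): P = [1, 2] / [5, 7] / [6];  Q = [1, 3] / [2, 5] / [4]
  Insert 4 (step 6): P = [1, 2, 4] / [5, 7] / [6];  Q = [1, 3, 6] / [2, 5] / [4]
  Insert 3 (step 7): P = [1, 2, 3] / [4, 7] / [5] / [6];  Q = [1, 3, 6] / [2, 5] / [4] / [7]
Final shape: (3, 2, 1, 1).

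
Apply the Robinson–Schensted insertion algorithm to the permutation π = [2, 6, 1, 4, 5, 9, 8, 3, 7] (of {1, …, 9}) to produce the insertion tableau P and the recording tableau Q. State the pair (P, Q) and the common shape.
P = [1, 3, 5, 7] / [2, 4, 8] / [6, 9];  Q = [1, 2, 5, 6] / [3, 4, 7] / [8, 9];  common shape = (4, 3, 2)

Row-insert the values π_1, π_2, … into P one at a time, bumping the leftmost entry strictly greater than the inserted value down to the next row. The recording tableau Q records, in position (i, j), the step at which that cell was added to P.
  Insert 2 (step 1): P = [2];  Q = [1]
  Insert 6 (step 2): P = [2, 6];  Q = [1, 2]
  Insert 1 (step 3): P = [1, 6] / [2];  Q = [1, 2] / [3]
  Insert 4 (step 4): P = [1, 4] / [2, 6];  Q = [1, 2] / [3, 4]
  Insert 5 (step 5): P = [1, 4, 5] / [2, 6];  Q = [1, 2, 5] / [3, 4]
  Insert 9 (step 6): P = [1, 4, 5, 9] / [2, 6];  Q = [1, 2, 5, 6] / [3, 4]
  Insert 8 (step 7): P = [1, 4, 5, 8] / [2, 6, 9];  Q = [1, 2, 5, 6] / [3, 4, 7]
  Insert 3 (step 8): P = [1, 3, 5, 8] / [2, 4, 9] / [6];  Q = [1, 2, 5, 6] / [3, 4, 7] / [8]
  Insert 7 (step 9): P = [1, 3, 5, 7] / [2, 4, 8] / [6, 9];  Q = [1, 2, 5, 6] / [3, 4, 7] / [8, 9]
Final shape: (4, 3, 2).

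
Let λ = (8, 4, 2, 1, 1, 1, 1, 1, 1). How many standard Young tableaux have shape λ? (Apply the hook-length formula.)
# SYT of shape (8, 4, 2, 1, 1, 1, 1, 1, 1) = 33067125

Hook-length formula: f^λ = n! / Π hook(c), product over all cells c of the Young diagram. For λ = (8, 4, 2, 1, 1, 1, 1, 1, 1), n = 20 boxes. Hook lengths by row (left-to-right, top-to-bottom): [16, 9, 7, 6, 4, 3, 2, 1]; [11, 4, 2, 1]; [8, 1]; [6]; [5]; [4]; [3]; [2]; [1]. Product of hooks = 73574645760. So f^λ = 20! / 73574645760 = 2432902008176640000 / 73574645760 = 33067125.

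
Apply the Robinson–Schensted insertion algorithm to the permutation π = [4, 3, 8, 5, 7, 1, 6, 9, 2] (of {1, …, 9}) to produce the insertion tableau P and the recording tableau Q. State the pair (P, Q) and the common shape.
P = [1, 2, 6, 9] / [3, 5] / [4, 7] / [8];  Q = [1, 3, 5, 8] / [2, 4] / [6, 7] / [9];  common shape = (4, 2, 2, 1)

Row-insert the values π_1, π_2, … into P one at a time, bumping the leftmost entry strictly greater than the inserted value down to the next row. The recording tableau Q records, in position (i, j), the step at which that cell was added to P.
  Insert 4 (step 1): P = [4];  Q = [1]
  Insert 3 (step 2): P = [3] / [4];  Q = [1] / [2]
  Insert 8 (step 3): P = [3, 8] / [4];  Q = [1, 3] / [2]
  Insert 5 (step 4): P = [3, 5] / [4, 8];  Q = [1, 3] / [2, 4]
  Insert 7 (step 5): P = [3, 5, 7] / [4, 8];  Q = [1, 3, 5] / [2, 4]
  Insert 1 (step 6): P = [1, 5, 7] / [3, 8] / [4];  Q = [1, 3, 5] / [2, 4] / [6]
  Insert 6 (step 7): P = [1, 5, 6] / [3, 7] / [4, 8];  Q = [1, 3, 5] / [2, 4] / [6, 7]
  Insert 9 (step 8): P = [1, 5, 6, 9] / [3, 7] / [4, 8];  Q = [1, 3, 5, 8] / [2, 4] / [6, 7]
  Insert 2 (step 9): P = [1, 2, 6, 9] / [3, 5] / [4, 7] / [8];  Q = [1, 3, 5, 8] / [2, 4] / [6, 7] / [9]
Final shape: (4, 2, 2, 1).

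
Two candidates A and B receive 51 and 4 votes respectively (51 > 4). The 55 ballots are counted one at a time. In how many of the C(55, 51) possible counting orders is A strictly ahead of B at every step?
Strict-lead orderings = 291447

Total orderings of the 55 votes with 51 for A: C(55, 51) = 341055. By the Bertrand ballot formula (Cycle Lemma / reflection principle), the number of orderings in which A is strictly ahead of B throughout is (p − q)/(p + q) · C(p + q, p) = (51 − 4)/(51 + 4) · 341055 = 291447.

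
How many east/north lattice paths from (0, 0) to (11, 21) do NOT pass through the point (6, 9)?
Number of paths = 98053540

Total paths from (0, 0) to (11, 21): C(32, 11) = 129024480. Paths through (6, 9): (paths (0, 0) → (6, 9)) × (paths (6, 9) → (11, 21)) = C(15, 6) · C(17, 5) = 5005 · 6188 = 30970940. Avoidance count = 129024480 − 30970940 = 98053540.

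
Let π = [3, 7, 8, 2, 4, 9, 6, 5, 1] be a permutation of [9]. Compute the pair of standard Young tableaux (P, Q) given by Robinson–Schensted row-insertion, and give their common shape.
P = [1, 4, 5, 9] / [2, 6, 8] / [3] / [7];  Q = [1, 2, 3, 6] / [4, 5, 7] / [8] / [9];  common shape = (4, 3, 1, 1)

Row-insert the values π_1, π_2, … into P one at a time, bumping the leftmost entry strictly greater than the inserted value down to the next row. The recording tableau Q records, in position (i, j), the step at which that cell was added to P.
  Insert 3 (step 1): P = [3];  Q = [1]
  Insert 7 (step 2): P = [3, 7];  Q = [1, 2]
  Insert 8 (step 3): P = [3, 7, 8];  Q = [1, 2, 3]
  Insert 2 (step 4): P = [2, 7, 8] / [3];  Q = [1, 2, 3] / [4]
  Insert 4 (step 5): P = [2, 4, 8] / [3, 7];  Q = [1, 2, 3] / [4, 5]
  Insert 9 (step 6): P = [2, 4, 8, 9] / [3, 7];  Q = [1, 2, 3, 6] / [4, 5]
  Insert 6 (step 7): P = [2, 4, 6, 9] / [3, 7, 8];  Q = [1, 2, 3, 6] / [4, 5, 7]
  Insert 5 (step 8): P = [2, 4, 5, 9] / [3, 6, 8] / [7];  Q = [1, 2, 3, 6] / [4, 5, 7] / [8]
  Insert 1 (step 9): P = [1, 4, 5, 9] / [2, 6, 8] / [3] / [7];  Q = [1, 2, 3, 6] / [4, 5, 7] / [8] / [9]
Final shape: (4, 3, 1, 1).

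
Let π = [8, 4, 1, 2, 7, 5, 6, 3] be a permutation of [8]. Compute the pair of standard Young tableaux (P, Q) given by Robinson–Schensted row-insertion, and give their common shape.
P = [1, 2, 3, 6] / [4, 5] / [7] / [8];  Q = [1, 4, 5, 7] / [2, 6] / [3] / [8];  common shape = (4, 2, 1, 1)

Row-insert the values π_1, π_2, … into P one at a time, bumping the leftmost entry strictly greater than the inserted value down to the next row. The recording tableau Q records, in position (i, j), the step at which that cell was added to P.
  Insert 8 (step 1): P = [8];  Q = [1]
  Insert 4 (step 2): P = [4] / [8];  Q = [1] / [2]
  Insert 1 (step 3): P = [1] / [4] / [8];  Q = [1] / [2] / [3]
  Insert 2 (step 4): P = [1, 2] / [4] / [8];  Q = [1, 4] / [2] / [3]
  Insert 7 (step 5): P = [1, 2, 7] / [4] / [8];  Q = [1, 4, 5] / [2] / [3]
  Insert 5 (step 6): P = [1, 2, 5] / [4, 7] / [8];  Q = [1, 4, 5] / [2, 6] / [3]
  Insert 6 (step 7): P = [1, 2, 5, 6] / [4, 7] / [8];  Q = [1, 4, 5, 7] / [2, 6] / [3]
  Insert 3 (step 8): P = [1, 2, 3, 6] / [4, 5] / [7] / [8];  Q = [1, 4, 5, 7] / [2, 6] / [3] / [8]
Final shape: (4, 2, 1, 1).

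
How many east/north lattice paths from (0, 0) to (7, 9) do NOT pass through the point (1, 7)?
Number of paths = 11216

Total paths from (0, 0) to (7, 9): C(16, 7) = 11440. Paths through (1, 7): (paths (0, 0) → (1, 7)) × (paths (1, 7) → (7, 9)) = C(8, 1) · C(8, 6) = 8 · 28 = 224. Avoidance count = 11440 − 224 = 11216.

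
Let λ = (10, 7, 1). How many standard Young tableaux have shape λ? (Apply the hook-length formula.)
# SYT of shape (10, 7, 1) = 102102

Hook-length formula: f^λ = n! / Π hook(c), product over all cells c of the Young diagram. For λ = (10, 7, 1), n = 18 boxes. Hook lengths by row (left-to-right, top-to-bottom): [12, 10, 9, 8, 7, 6, 5, 3, 2, 1]; [8, 6, 5, 4, 3, 2, 1]; [1]. Product of hooks = 62705664000. So f^λ = 18! / 62705664000 = 6402373705728000 / 62705664000 = 102102.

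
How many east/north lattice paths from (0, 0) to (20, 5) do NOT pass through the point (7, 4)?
Number of paths = 48510

Total paths from (0, 0) to (20, 5): C(25, 20) = 53130. Paths through (7, 4): (paths (0, 0) → (7, 4)) × (paths (7, 4) → (20, 5)) = C(11, 7) · C(14, 13) = 330 · 14 = 4620. Avoidance count = 53130 − 4620 = 48510.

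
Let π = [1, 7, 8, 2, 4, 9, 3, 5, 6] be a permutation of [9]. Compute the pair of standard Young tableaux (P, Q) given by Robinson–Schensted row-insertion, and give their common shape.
P = [1, 2, 3, 5, 6] / [4, 8, 9] / [7];  Q = [1, 2, 3, 6, 9] / [4, 5, 8] / [7];  common shape = (5, 3, 1)

Row-insert the values π_1, π_2, … into P one at a time, bumping the leftmost entry strictly greater than the inserted value down to the next row. The recording tableau Q records, in position (i, j), the step at which that cell was added to P.
  Insert 1 (step 1): P = [1];  Q = [1]
  Insert 7 (step 2): P = [1, 7];  Q = [1, 2]
  Insert 8 (step 3): P = [1, 7, 8];  Q = [1, 2, 3]
  Insert 2 (step 4): P = [1, 2, 8] / [7];  Q = [1, 2, 3] / [4]
  Insert 4 (step 5): P = [1, 2, 4] / [7, 8];  Q = [1, 2, 3] / [4, 5]
  Insert 9 (step 6): P = [1, 2, 4, 9] / [7, 8];  Q = [1, 2, 3, 6] / [4, 5]
  Insert 3 (step 7): P = [1, 2, 3, 9] / [4, 8] / [7];  Q = [1, 2, 3, 6] / [4, 5] / [7]
  Insert 5 (step 8): P = [1, 2, 3, 5] / [4, 8, 9] / [7];  Q = [1, 2, 3, 6] / [4, 5, 8] / [7]
  Insert 6 (step 9): P = [1, 2, 3, 5, 6] / [4, 8, 9] / [7];  Q = [1, 2, 3, 6, 9] / [4, 5, 8] / [7]
Final shape: (5, 3, 1).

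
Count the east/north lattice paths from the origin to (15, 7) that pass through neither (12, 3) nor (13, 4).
Number of paths = 139919

Inclusion–exclusion. Total paths: C(22, 15) = 170544. Through P₁: C(15, 12)·C(7, 3) = 15925. Through P₂: C(17, 13)·C(5, 2) = 23800. Since P₁ is strictly southwest of P₂, a monotone path through both must visit P₁ then P₂; paths through both = C(15, 12)·C(2, 1)·C(5, 2) = 9100. Avoid both = 170544 − 15925 − 23800 + 9100 = 139919.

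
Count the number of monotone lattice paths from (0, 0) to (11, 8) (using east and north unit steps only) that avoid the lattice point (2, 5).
Number of paths = 70962

Total paths from (0, 0) to (11, 8): C(19, 11) = 75582. Paths through (2, 5): (paths (0, 0) → (2, 5)) × (paths (2, 5) → (11, 8)) = C(7, 2) · C(12, 9) = 21 · 220 = 4620. Avoidance count = 75582 − 4620 = 70962.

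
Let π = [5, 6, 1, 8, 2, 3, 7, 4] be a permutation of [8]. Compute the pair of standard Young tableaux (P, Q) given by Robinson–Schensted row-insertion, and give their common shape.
P = [1, 2, 3, 4] / [5, 6, 7] / [8];  Q = [1, 2, 4, 7] / [3, 5, 6] / [8];  common shape = (4, 3, 1)

Row-insert the values π_1, π_2, … into P one at a time, bumping the leftmost entry strictly greater than the inserted value down to the next row. The recording tableau Q records, in position (i, j), the step at which that cell was added to P.
  Insert 5 (step 1): P = [5];  Q = [1]
  Insert 6 (step 2): P = [5, 6];  Q = [1, 2]
  Insert 1 (step 3): P = [1, 6] / [5];  Q = [1, 2] / [3]
  Insert 8 (step 4): P = [1, 6, 8] / [5];  Q = [1, 2, 4] / [3]
  Insert 2 (step 5): P = [1, 2, 8] / [5, 6];  Q = [1, 2, 4] / [3, 5]
  Insert 3 (step 6): P = [1, 2, 3] / [5, 6, 8];  Q = [1, 2, 4] / [3, 5, 6]
  Insert 7 (step 7): P = [1, 2, 3, 7] / [5, 6, 8];  Q = [1, 2, 4, 7] / [3, 5, 6]
  Insert 4 (step 8): P = [1, 2, 3, 4] / [5, 6, 7] / [8];  Q = [1, 2, 4, 7] / [3, 5, 6] / [8]
Final shape: (4, 3, 1).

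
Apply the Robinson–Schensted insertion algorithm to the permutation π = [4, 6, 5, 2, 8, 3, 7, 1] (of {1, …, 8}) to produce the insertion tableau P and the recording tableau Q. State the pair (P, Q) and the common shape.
P = [1, 3, 7] / [2, 5, 8] / [4] / [6];  Q = [1, 2, 5] / [3, 6, 7] / [4] / [8];  common shape = (3, 3, 1, 1)

Row-insert the values π_1, π_2, … into P one at a time, bumping the leftmost entry strictly greater than the inserted value down to the next row. The recording tableau Q records, in position (i, j), the step at which that cell was added to P.
  Insert 4 (step 1): P = [4];  Q = [1]
  Insert 6 (step 2): P = [4, 6];  Q = [1, 2]
  Insert 5 (step 3): P = [4, 5] / [6];  Q = [1, 2] / [3]
  Insert 2 (step 4): P = [2, 5] / [4] / [6];  Q = [1, 2] / [3] / [4]
  Insert 8 (step 5): P = [2, 5, 8] / [4] / [6];  Q = [1, 2, 5] / [3] / [4]
  Insert 3 (step 6): P = [2, 3, 8] / [4, 5] / [6];  Q = [1, 2, 5] / [3, 6] / [4]
  Insert 7 (step 7): P = [2, 3, 7] / [4, 5, 8] / [6];  Q = [1, 2, 5] / [3, 6, 7] / [4]
  Insert 1 (step 8): P = [1, 3, 7] / [2, 5, 8] / [4] / [6];  Q = [1, 2, 5] / [3, 6, 7] / [4] / [8]
Final shape: (3, 3, 1, 1).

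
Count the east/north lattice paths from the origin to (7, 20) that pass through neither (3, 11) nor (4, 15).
Number of paths = 512634

Inclusion–exclusion. Total paths: C(27, 7) = 888030. Through P₁: C(14, 3)·C(13, 4) = 260260. Through P₂: C(19, 4)·C(8, 3) = 217056. Since P₁ is strictly southwest of P₂, a monotone path through both must visit P₁ then P₂; paths through both = C(14, 3)·C(5, 1)·C(8, 3) = 101920. Avoid both = 888030 − 260260 − 217056 + 101920 = 512634.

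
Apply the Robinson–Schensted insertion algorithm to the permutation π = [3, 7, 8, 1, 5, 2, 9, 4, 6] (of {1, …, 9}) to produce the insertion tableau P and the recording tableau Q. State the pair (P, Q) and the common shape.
P = [1, 2, 4, 6] / [3, 5, 8, 9] / [7];  Q = [1, 2, 3, 7] / [4, 5, 8, 9] / [6];  common shape = (4, 4, 1)

Row-insert the values π_1, π_2, … into P one at a time, bumping the leftmost entry strictly greater than the inserted value down to the next row. The recording tableau Q records, in position (i, j), the step at which that cell was added to P.
  Insert 3 (step 1): P = [3];  Q = [1]
  Insert 7 (step 2): P = [3, 7];  Q = [1, 2]
  Insert 8 (step 3): P = [3, 7, 8];  Q = [1, 2, 3]
  Insert 1 (step 4): P = [1, 7, 8] / [3];  Q = [1, 2, 3] / [4]
  Insert 5 (step 5): P = [1, 5, 8] / [3, 7];  Q = [1, 2, 3] / [4, 5]
  Insert 2 (step 6): P = [1, 2, 8] / [3, 5] / [7];  Q = [1, 2, 3] / [4, 5] / [6]
  Insert 9 (step 7): P = [1, 2, 8, 9] / [3, 5] / [7];  Q = [1, 2, 3, 7] / [4, 5] / [6]
  Insert 4 (step 8): P = [1, 2, 4, 9] / [3, 5, 8] / [7];  Q = [1, 2, 3, 7] / [4, 5, 8] / [6]
  Insert 6 (step 9): P = [1, 2, 4, 6] / [3, 5, 8, 9] / [7];  Q = [1, 2, 3, 7] / [4, 5, 8, 9] / [6]
Final shape: (4, 4, 1).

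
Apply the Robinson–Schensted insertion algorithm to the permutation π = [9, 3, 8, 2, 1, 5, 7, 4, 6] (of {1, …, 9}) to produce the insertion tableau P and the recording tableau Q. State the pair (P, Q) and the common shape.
P = [1, 4, 6] / [2, 5, 7] / [3, 8] / [9];  Q = [1, 3, 7] / [2, 6, 9] / [4, 8] / [5];  common shape = (3, 3, 2, 1)

Row-insert the values π_1, π_2, … into P one at a time, bumping the leftmost entry strictly greater than the inserted value down to the next row. The recording tableau Q records, in position (i, j), the step at which that cell was added to P.
  Insert 9 (step 1): P = [9];  Q = [1]
  Insert 3 (step 2): P = [3] / [9];  Q = [1] / [2]
  Insert 8 (step 3): P = [3, 8] / [9];  Q = [1, 3] / [2]
  Insert 2 (step 4): P = [2, 8] / [3] / [9];  Q = [1, 3] / [2] / [4]
  Insert 1 (step 5): P = [1, 8] / [2] / [3] / [9];  Q = [1, 3] / [2] / [4] / [5]
  Insert 5 (step 6): P = [1, 5] / [2, 8] / [3] / [9];  Q = [1, 3] / [2, 6] / [4] / [5]
  Insert 7 (step 7): P = [1, 5, 7] / [2, 8] / [3] / [9];  Q = [1, 3, 7] / [2, 6] / [4] / [5]
  Insert 4 (step 8): P = [1, 4, 7] / [2, 5] / [3, 8] / [9];  Q = [1, 3, 7] / [2, 6] / [4, 8] / [5]
  Insert 6 (step 9): P = [1, 4, 6] / [2, 5, 7] / [3, 8] / [9];  Q = [1, 3, 7] / [2, 6, 9] / [4, 8] / [5]
Final shape: (3, 3, 2, 1).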